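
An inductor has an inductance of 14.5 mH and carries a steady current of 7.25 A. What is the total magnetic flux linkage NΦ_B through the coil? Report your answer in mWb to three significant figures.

NΦ_B ≈ 105 mWb

From L = NΦ_B/I, the flux linkage is NΦ_B = LI.
NΦ_B = (1.450×10^-2 H)(7.25 A) = 0.1051 Wb.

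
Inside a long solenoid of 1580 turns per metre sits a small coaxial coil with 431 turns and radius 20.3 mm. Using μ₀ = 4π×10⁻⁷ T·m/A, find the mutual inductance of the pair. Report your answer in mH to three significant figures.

M ≈ 1.11 mH

The outer solenoid produces a uniform field B₁ = μ₀n₁I₁ across the inner coil,
so the flux linkage is N₂Φ = N₂B₁A₂ = μ₀n₁N₂A₂·I₁, giving M = μ₀n₁N₂A₂.
A₂ = πr² = π(2.030×10^-2 m)² = 1.2946×10^-3 m².
M = (4π×10⁻⁷)(1580)(431)(1.2946×10^-3) = 1.108×10^-3 H.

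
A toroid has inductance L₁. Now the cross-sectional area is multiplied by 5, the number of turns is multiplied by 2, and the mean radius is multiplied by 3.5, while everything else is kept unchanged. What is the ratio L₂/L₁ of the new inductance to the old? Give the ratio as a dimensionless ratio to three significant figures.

For a toroid, L ∝ μᵣN²A/R.
L₂/L₁ = (5) × (2)^2 × (3.5)^-1 = 5.71.

L₂/L₁ = 5.71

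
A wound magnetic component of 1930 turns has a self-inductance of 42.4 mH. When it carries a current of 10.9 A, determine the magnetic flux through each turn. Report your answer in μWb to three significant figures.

From L = NΦ_B/I, the flux per turn is Φ_B = LI/N.
Φ_B = (4.240×10^-2 H)(10.9 A)/1930 = 2.3946×10^-4 Wb.

Φ_B ≈ 239 μWb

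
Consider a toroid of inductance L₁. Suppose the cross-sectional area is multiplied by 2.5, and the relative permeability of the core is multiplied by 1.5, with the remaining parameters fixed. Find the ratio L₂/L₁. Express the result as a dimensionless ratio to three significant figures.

L₂/L₁ = 3.75

For a toroid, L ∝ μᵣN²A/R.
L₂/L₁ = (2.5) × (1.5) = 3.75.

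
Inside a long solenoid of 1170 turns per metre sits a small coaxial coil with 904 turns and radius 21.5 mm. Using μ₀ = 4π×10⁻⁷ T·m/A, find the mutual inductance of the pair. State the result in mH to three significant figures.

The outer solenoid produces a uniform field B₁ = μ₀n₁I₁ across the inner coil,
so the flux linkage is N₂Φ = N₂B₁A₂ = μ₀n₁N₂A₂·I₁, giving M = μ₀n₁N₂A₂.
A₂ = πr² = π(2.150×10^-2 m)² = 1.452×10^-3 m².
M = (4π×10⁻⁷)(1170)(904)(1.452×10^-3) = 1.930×10^-3 H.

M ≈ 1.93 mH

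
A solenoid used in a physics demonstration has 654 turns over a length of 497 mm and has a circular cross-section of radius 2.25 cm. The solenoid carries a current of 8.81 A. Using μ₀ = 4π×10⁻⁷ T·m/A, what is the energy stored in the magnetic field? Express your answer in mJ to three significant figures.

U ≈ 66.7 mJ

A = πr² = π(2.250×10^-2 m)² = 1.590×10^-3 m².
L = μ₀N²A/ℓ = (4π×10⁻⁷)(654)²(1.590×10^-3)/(0.497) = 1.720×10^-3 H.
U = ½LI² = ½(1.720×10^-3)(8.81)² = 6.6749×10^-2 J.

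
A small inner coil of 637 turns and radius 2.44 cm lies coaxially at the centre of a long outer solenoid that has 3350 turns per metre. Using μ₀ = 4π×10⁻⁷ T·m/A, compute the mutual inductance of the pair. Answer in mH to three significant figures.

M ≈ 5.02 mH

The outer solenoid produces a uniform field B₁ = μ₀n₁I₁ across the inner coil,
so the flux linkage is N₂Φ = N₂B₁A₂ = μ₀n₁N₂A₂·I₁, giving M = μ₀n₁N₂A₂.
A₂ = πr² = π(2.440×10^-2 m)² = 1.870×10^-3 m².
M = (4π×10⁻⁷)(3350)(637)(1.870×10^-3) = 5.016×10^-3 H.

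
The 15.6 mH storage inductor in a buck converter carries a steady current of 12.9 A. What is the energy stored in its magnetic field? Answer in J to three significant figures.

U ≈ 1.30 J

Stored magnetic energy: U = ½LI².
U = ½(1.560×10^-2 H)(12.9 A)² = 1.298 J.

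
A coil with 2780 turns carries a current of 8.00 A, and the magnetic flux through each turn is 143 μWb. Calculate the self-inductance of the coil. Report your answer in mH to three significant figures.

L ≈ 49.7 mH

Self-inductance is defined by L = NΦ_B/I (flux linkage over current).
L = (2780)(1.430×10^-4 Wb)/(8.00 A) = 4.969×10^-2 H.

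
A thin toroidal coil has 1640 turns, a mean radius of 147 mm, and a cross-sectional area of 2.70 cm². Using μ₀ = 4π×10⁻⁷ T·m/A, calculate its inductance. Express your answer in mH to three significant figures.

L ≈ 0.988 mH

For a thin toroid, L = μ₀N²A/(2πR).
L = (4π×10⁻⁷)(1640)²(2.700×10^-4) / (2π×0.147 m) = 9.880×10^-4 H.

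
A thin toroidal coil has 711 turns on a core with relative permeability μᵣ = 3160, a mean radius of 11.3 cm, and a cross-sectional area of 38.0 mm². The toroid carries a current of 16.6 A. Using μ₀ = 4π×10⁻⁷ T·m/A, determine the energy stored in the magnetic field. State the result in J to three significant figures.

L = μ₀μᵣN²A/(2πR) = (4π×10⁻⁷)(3160)(711)²(3.800×10^-5)/(2π×0.113) = 0.1074 H.
U = ½LI² = ½(0.1074)(16.6)² = 14.8 J.

U ≈ 14.8 J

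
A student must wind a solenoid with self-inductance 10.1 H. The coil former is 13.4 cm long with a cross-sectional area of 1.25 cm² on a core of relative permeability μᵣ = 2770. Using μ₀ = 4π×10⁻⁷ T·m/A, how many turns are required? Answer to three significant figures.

N ≈ 1760 turns

A = 1.25 cm² = 1.250×10^-4 m².
From L = μ₀μᵣN²A/ℓ, N = √(Lℓ / (μ₀μᵣA)).
N = √[(10.1)(0.134) / ((4π×10⁻⁷)(2770)×1.250×10^-4)] = √(3.110×10^6) ≈ 1763.7.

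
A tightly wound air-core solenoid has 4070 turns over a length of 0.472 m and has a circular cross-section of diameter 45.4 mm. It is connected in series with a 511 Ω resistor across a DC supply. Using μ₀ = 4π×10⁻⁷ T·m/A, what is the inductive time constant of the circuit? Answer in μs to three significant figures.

τ ≈ 140 μs

A = π(d/2)² = π(2.270×10^-2 m)² = 1.619×10^-3 m².
L = μ₀N²A/ℓ = (4π×10⁻⁷)(4070)²(1.619×10^-3)/(0.472) = 7.139×10^-2 H.
τ = L/R = (7.139×10^-2)/(511) = 1.397×10^-4 s.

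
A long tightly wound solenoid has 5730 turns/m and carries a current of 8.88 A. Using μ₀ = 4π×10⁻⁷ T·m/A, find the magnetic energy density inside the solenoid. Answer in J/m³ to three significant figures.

u ≈ 1630 J/m³

B = μ₀nI = (4π×10⁻⁷)(5.730×10^3)(8.88) = 6.394×10^-2 T.
u = B²/(2μ₀) = (6.394×10^-2)²/(2×4π×10⁻⁷) = 1.627×10^3 J/m³.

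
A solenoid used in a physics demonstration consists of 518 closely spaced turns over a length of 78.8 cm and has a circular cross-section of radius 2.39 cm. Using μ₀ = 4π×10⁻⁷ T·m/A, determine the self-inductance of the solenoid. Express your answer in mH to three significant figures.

L ≈ 0.768 mH

A = πr² = π(2.390×10^-2 m)² = 1.7945×10^-3 m².
For a long solenoid, L = μ₀N²A/ℓ.
L = (4π×10⁻⁷)(518)²(1.7945×10^-3)/(0.788 m) = 7.679×10^-4 H.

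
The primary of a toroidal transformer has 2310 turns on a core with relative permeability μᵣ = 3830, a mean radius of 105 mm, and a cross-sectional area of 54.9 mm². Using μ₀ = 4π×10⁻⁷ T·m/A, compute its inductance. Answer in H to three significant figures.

For a thin toroid, L = μ₀μᵣN²A/(2πR).
L = (4π×10⁻⁷)(3830)(2310)²(5.490×10^-5) / (2π×0.105 m) = 2.137 H.

L ≈ 2.14 H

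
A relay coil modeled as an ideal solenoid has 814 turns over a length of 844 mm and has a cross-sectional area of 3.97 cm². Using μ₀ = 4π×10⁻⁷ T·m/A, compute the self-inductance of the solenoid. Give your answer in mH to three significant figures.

A = 3.97 cm² = 3.970×10^-4 m².
For a long solenoid, L = μ₀N²A/ℓ.
L = (4π×10⁻⁷)(814)²(3.970×10^-4)/(0.844 m) = 3.917×10^-4 H.

L ≈ 0.392 mH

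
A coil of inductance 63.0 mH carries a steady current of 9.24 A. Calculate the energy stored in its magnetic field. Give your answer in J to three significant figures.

Stored magnetic energy: U = ½LI².
U = ½(6.300×10^-2 H)(9.24 A)² = 2.689 J.

U ≈ 2.69 J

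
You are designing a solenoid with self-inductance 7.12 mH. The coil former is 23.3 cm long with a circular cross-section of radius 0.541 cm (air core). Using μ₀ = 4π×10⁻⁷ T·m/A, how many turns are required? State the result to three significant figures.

A = πr² = π(5.410×10^-3 m)² = 9.1948×10^-5 m².
From L = μ₀N²A/ℓ, N = √(Lℓ / (μ₀A)).
N = √[(7.120×10^-3)(0.233) / ((4π×10⁻⁷)×9.1948×10^-5)] = √(1.436×10^7) ≈ 3789.1.

N ≈ 3790 turns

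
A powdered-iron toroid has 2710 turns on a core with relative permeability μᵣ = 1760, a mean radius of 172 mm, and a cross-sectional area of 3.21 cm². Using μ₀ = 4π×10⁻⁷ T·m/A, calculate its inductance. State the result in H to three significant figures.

For a thin toroid, L = μ₀μᵣN²A/(2πR).
L = (4π×10⁻⁷)(1760)(2710)²(3.210×10^-4) / (2π×0.172 m) = 4.8246 H.

L ≈ 4.82 H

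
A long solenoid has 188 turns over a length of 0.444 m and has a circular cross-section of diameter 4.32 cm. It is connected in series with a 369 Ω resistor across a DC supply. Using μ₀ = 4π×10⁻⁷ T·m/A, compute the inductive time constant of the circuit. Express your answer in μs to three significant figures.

A = π(d/2)² = π(2.160×10^-2 m)² = 1.466×10^-3 m².
L = μ₀N²A/ℓ = (4π×10⁻⁷)(188)²(1.466×10^-3)/(0.444) = 1.466×10^-4 H.
τ = L/R = (1.466×10^-4)/(369) = 3.974×10^-7 s.

τ ≈ 0.397 μs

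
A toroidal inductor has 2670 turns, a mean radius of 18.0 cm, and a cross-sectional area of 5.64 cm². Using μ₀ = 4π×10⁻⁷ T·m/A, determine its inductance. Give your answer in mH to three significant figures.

For a thin toroid, L = μ₀N²A/(2πR).
L = (4π×10⁻⁷)(2670)²(5.640×10^-4) / (2π×0.18 m) = 4.467×10^-3 H.

L ≈ 4.47 mH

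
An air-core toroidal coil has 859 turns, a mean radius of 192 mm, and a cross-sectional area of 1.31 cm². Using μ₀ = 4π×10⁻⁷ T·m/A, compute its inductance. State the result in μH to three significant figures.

L ≈ 101 μH

For a thin toroid, L = μ₀N²A/(2πR).
L = (4π×10⁻⁷)(859)²(1.310×10^-4) / (2π×0.192 m) = 1.007×10^-4 H.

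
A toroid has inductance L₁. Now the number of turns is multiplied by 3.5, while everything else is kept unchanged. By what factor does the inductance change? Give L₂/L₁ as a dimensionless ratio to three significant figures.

For a toroid, L ∝ μᵣN²A/R.
L₂/L₁ = (3.5)^2 = 12.3.

L₂/L₁ = 12.3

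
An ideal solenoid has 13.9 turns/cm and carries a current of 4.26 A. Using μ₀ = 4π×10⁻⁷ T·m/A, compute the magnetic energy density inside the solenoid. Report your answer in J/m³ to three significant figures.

u ≈ 22.0 J/m³

B = μ₀nI = (4π×10⁻⁷)(1.390×10^3)(4.26) = 7.441×10^-3 T.
u = B²/(2μ₀) = (7.441×10^-3)²/(2×4π×10⁻⁷) = 22.03 J/m³.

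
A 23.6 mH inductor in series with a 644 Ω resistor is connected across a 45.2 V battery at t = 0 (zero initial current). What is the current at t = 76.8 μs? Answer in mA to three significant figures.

τ = L/R = 2.360×10^-2/644 = 3.6646×10^-5 s; final current I_∞ = ε/R = 45.2/644 = 7.019×10^-2 A.
I(t) = I_∞(1 − e^(−t/τ)) with t/τ = 2.096.
I = (7.019×10^-2)(1 − e^(−2.096)) = 6.155×10^-2 A.

I ≈ 61.6 mA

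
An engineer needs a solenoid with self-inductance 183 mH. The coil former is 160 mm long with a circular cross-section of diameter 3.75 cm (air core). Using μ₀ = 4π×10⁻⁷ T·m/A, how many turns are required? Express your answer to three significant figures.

A = π(d/2)² = π(1.875×10^-2 m)² = 1.104×10^-3 m².
From L = μ₀N²A/ℓ, N = √(Lℓ / (μ₀A)).
N = √[(0.183)(0.16) / ((4π×10⁻⁷)×1.104×10^-3)] = √(2.110×10^7) ≈ 4593.1.

N ≈ 4590 turns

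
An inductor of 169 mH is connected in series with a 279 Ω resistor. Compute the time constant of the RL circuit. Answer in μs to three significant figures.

τ = L/R = (0.169 H)/(279 Ω) = 6.057×10^-4 s.

τ ≈ 606 μs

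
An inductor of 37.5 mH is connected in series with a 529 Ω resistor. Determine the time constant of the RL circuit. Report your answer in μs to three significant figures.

τ ≈ 70.9 μs

τ = L/R = (3.750×10^-2 H)/(529 Ω) = 7.089×10^-5 s.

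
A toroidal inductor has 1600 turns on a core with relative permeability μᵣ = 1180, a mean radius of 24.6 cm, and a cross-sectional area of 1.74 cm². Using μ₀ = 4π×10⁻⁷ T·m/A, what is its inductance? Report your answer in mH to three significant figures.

For a thin toroid, L = μ₀μᵣN²A/(2πR).
L = (4π×10⁻⁷)(1180)(1600)²(1.740×10^-4) / (2π×0.246 m) = 0.4273 H.

L ≈ 427 mH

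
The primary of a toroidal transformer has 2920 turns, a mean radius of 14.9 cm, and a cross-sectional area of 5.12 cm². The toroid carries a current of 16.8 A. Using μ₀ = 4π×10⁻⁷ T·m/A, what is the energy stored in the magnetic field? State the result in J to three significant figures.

U ≈ 0.827 J

L = μ₀N²A/(2πR) = (4π×10⁻⁷)(2920)²(5.120×10^-4)/(2π×0.149) = 5.860×10^-3 H.
U = ½LI² = ½(5.860×10^-3)(16.8)² = 0.8269 J.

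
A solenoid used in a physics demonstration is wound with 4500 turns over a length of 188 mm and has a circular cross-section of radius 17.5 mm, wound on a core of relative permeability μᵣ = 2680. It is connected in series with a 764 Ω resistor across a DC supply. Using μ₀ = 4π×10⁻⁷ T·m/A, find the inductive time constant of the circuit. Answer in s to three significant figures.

τ ≈ 0.457 s

A = πr² = π(1.750×10^-2 m)² = 9.621×10^-4 m².
L = μ₀μᵣN²A/ℓ = (4π×10⁻⁷)(2680)(4500)²(9.621×10^-4)/(0.188) = 349 H.
τ = L/R = (349)/(764) = 0.4568 s.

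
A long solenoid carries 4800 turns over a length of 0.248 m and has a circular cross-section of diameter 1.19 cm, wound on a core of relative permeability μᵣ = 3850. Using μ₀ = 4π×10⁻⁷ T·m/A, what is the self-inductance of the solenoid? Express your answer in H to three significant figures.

L ≈ 50.0 H

A = π(d/2)² = π(5.950×10^-3 m)² = 1.112×10^-4 m².
For a long solenoid, L = μ₀μᵣN²A/ℓ.
L = (4π×10⁻⁷)(3850)(4800)²(1.112×10^-4)/(0.248 m) = 49.99 H.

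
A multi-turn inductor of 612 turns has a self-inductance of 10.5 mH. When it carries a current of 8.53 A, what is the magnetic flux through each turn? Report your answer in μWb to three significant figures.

From L = NΦ_B/I, the flux per turn is Φ_B = LI/N.
Φ_B = (1.050×10^-2 H)(8.53 A)/612 = 1.463×10^-4 Wb.

Φ_B ≈ 146 μWb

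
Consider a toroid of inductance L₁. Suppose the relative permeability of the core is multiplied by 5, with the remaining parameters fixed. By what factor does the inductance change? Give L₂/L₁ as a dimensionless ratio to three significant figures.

L₂/L₁ = 5.00

For a toroid, L ∝ μᵣN²A/R.
L₂/L₁ = (5) = 5.00.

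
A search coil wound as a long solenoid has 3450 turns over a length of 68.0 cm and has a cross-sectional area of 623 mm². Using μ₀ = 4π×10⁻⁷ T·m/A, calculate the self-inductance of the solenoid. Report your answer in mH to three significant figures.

A = 623 mm² = 6.230×10^-4 m².
For a long solenoid, L = μ₀N²A/ℓ.
L = (4π×10⁻⁷)(3450)²(6.230×10^-4)/(0.68 m) = 1.370×10^-2 H.

L ≈ 13.7 mH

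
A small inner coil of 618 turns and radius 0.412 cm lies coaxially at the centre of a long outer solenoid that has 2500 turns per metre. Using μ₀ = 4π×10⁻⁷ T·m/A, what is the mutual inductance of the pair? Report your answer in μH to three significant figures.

The outer solenoid produces a uniform field B₁ = μ₀n₁I₁ across the inner coil,
so the flux linkage is N₂Φ = N₂B₁A₂ = μ₀n₁N₂A₂·I₁, giving M = μ₀n₁N₂A₂.
A₂ = πr² = π(4.120×10^-3 m)² = 5.333×10^-5 m².
M = (4π×10⁻⁷)(2500)(618)(5.333×10^-5) = 1.035×10^-4 H.

M ≈ 104 μH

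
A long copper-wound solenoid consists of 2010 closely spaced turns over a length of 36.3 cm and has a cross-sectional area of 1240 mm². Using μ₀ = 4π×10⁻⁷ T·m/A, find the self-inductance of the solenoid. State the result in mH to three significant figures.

A = 1240 mm² = 1.240×10^-3 m².
For a long solenoid, L = μ₀N²A/ℓ.
L = (4π×10⁻⁷)(2010)²(1.240×10^-3)/(0.363 m) = 1.734×10^-2 H.

L ≈ 17.3 mH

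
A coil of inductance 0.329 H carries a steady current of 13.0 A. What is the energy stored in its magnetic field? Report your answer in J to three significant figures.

Stored magnetic energy: U = ½LI².
U = ½(0.329 H)(13.0 A)² = 27.8 J.

U ≈ 27.8 J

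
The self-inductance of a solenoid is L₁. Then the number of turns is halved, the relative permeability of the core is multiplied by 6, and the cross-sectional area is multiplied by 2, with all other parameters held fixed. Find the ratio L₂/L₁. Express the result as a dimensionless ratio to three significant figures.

For a solenoid, L ∝ μᵣN²A/ℓ.
L₂/L₁ = (0.5)^2 × (6) × (2) = 3.00.

L₂/L₁ = 3.00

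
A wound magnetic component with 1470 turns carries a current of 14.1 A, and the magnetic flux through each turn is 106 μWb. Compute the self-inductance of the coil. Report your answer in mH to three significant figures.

Self-inductance is defined by L = NΦ_B/I (flux linkage over current).
L = (1470)(1.060×10^-4 Wb)/(14.1 A) = 1.105×10^-2 H.

L ≈ 11.1 mH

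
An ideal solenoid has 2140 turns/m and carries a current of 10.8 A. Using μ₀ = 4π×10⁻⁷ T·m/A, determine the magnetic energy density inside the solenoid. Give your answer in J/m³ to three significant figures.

B = μ₀nI = (4π×10⁻⁷)(2.140×10^3)(10.8) = 2.904×10^-2 T.
u = B²/(2μ₀) = (2.904×10^-2)²/(2×4π×10⁻⁷) = 335.6 J/m³.

u ≈ 336 J/m³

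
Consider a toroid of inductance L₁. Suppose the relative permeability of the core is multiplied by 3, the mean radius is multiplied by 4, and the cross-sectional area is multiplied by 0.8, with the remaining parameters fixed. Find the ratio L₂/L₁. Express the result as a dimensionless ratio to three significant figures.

For a toroid, L ∝ μᵣN²A/R.
L₂/L₁ = (3) × (4)^-1 × (0.8) = 0.600.

L₂/L₁ = 0.600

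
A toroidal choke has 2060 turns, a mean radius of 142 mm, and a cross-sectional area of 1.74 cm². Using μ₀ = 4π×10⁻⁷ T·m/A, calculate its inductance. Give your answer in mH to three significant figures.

L ≈ 1.04 mH

For a thin toroid, L = μ₀N²A/(2πR).
L = (4π×10⁻⁷)(2060)²(1.740×10^-4) / (2π×0.142 m) = 1.040×10^-3 H.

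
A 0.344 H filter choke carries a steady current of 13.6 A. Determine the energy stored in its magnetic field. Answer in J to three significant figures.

Stored magnetic energy: U = ½LI².
U = ½(0.344 H)(13.6 A)² = 31.81 J.

U ≈ 31.8 J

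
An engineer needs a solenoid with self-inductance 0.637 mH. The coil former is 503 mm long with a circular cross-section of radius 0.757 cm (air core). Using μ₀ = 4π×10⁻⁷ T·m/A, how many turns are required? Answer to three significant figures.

N ≈ 1190 turns

A = πr² = π(7.570×10^-3 m)² = 1.800×10^-4 m².
From L = μ₀N²A/ℓ, N = √(Lℓ / (μ₀A)).
N = √[(6.370×10^-4)(0.503) / ((4π×10⁻⁷)×1.800×10^-4)] = √(1.416×10^6) ≈ 1190.1.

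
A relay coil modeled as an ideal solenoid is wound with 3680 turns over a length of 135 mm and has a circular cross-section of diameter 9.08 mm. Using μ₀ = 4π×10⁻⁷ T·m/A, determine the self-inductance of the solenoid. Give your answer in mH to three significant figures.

A = π(d/2)² = π(4.540×10^-3 m)² = 6.475×10^-5 m².
For a long solenoid, L = μ₀N²A/ℓ.
L = (4π×10⁻⁷)(3680)²(6.475×10^-5)/(0.135 m) = 8.163×10^-3 H.

L ≈ 8.16 mH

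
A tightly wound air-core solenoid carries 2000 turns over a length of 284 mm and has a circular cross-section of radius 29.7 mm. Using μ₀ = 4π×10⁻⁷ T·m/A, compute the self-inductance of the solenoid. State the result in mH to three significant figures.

A = πr² = π(2.970×10^-2 m)² = 2.771×10^-3 m².
For a long solenoid, L = μ₀N²A/ℓ.
L = (4π×10⁻⁷)(2000)²(2.771×10^-3)/(0.284 m) = 4.9047×10^-2 H.

L ≈ 49.0 mH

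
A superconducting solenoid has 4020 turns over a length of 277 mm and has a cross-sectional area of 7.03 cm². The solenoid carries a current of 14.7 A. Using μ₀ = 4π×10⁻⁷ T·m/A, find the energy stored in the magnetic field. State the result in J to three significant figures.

A = 7.03 cm² = 7.030×10^-4 m².
L = μ₀N²A/ℓ = (4π×10⁻⁷)(4020)²(7.030×10^-4)/(0.277) = 5.154×10^-2 H.
U = ½LI² = ½(5.154×10^-2)(14.7)² = 5.569 J.

U ≈ 5.57 J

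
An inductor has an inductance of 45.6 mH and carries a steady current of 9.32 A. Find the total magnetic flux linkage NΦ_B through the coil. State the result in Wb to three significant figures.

From L = NΦ_B/I, the flux linkage is NΦ_B = LI.
NΦ_B = (4.560×10^-2 H)(9.32 A) = 0.425 Wb.

NΦ_B ≈ 0.425 Wb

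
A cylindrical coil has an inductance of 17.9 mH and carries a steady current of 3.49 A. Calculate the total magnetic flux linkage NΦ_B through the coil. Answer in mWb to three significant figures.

NΦ_B ≈ 62.5 mWb

From L = NΦ_B/I, the flux linkage is NΦ_B = LI.
NΦ_B = (1.790×10^-2 H)(3.49 A) = 6.247×10^-2 Wb.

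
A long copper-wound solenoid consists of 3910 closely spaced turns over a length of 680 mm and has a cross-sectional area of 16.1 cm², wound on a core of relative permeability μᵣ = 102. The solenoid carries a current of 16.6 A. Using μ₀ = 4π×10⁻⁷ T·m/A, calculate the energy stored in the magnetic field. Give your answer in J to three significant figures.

A = 16.1 cm² = 1.610×10^-3 m².
L = μ₀μᵣN²A/ℓ = (4π×10⁻⁷)(102)(3910)²(1.610×10^-3)/(0.68) = 4.64 H.
U = ½LI² = ½(4.64)(16.6)² = 639.2 J.

U ≈ 639 J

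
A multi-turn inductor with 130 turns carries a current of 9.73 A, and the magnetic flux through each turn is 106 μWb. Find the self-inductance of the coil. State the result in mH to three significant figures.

Self-inductance is defined by L = NΦ_B/I (flux linkage over current).
L = (130)(1.060×10^-4 Wb)/(9.73 A) = 1.416×10^-3 H.

L ≈ 1.42 mH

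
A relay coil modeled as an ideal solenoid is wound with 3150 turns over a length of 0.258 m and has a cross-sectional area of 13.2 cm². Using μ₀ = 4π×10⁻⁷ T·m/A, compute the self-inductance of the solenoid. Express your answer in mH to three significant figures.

A = 13.2 cm² = 1.320×10^-3 m².
For a long solenoid, L = μ₀N²A/ℓ.
L = (4π×10⁻⁷)(3150)²(1.320×10^-3)/(0.258 m) = 6.379×10^-2 H.

L ≈ 63.8 mH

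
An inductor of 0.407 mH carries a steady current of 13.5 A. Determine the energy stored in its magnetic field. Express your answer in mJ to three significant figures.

Stored magnetic energy: U = ½LI².
U = ½(4.070×10^-4 H)(13.5 A)² = 3.709×10^-2 J.

U ≈ 37.1 mJ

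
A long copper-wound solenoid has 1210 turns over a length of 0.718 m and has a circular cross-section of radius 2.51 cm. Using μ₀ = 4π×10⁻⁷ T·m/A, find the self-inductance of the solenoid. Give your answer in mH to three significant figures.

A = πr² = π(2.510×10^-2 m)² = 1.979×10^-3 m².
For a long solenoid, L = μ₀N²A/ℓ.
L = (4π×10⁻⁷)(1210)²(1.979×10^-3)/(0.718 m) = 5.072×10^-3 H.

L ≈ 5.07 mH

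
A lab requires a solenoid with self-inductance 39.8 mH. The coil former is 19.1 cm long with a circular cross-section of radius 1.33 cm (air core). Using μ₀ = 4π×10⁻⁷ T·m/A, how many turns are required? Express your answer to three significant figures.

A = πr² = π(1.330×10^-2 m)² = 5.557×10^-4 m².
From L = μ₀N²A/ℓ, N = √(Lℓ / (μ₀A)).
N = √[(3.980×10^-2)(0.191) / ((4π×10⁻⁷)×5.557×10^-4)] = √(1.089×10^7) ≈ 3299.3.

N ≈ 3300 turns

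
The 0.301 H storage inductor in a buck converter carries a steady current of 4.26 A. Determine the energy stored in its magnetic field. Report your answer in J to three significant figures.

U ≈ 2.73 J

Stored magnetic energy: U = ½LI².
U = ½(0.301 H)(4.26 A)² = 2.731 J.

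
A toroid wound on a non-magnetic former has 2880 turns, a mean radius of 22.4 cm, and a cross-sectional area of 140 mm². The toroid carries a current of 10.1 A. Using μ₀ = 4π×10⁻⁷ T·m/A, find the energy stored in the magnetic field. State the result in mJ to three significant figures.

U ≈ 52.9 mJ

L = μ₀N²A/(2πR) = (4π×10⁻⁷)(2880)²(1.400×10^-4)/(2π×0.224) = 1.037×10^-3 H.
U = ½LI² = ½(1.037×10^-3)(10.1)² = 5.288×10^-2 J.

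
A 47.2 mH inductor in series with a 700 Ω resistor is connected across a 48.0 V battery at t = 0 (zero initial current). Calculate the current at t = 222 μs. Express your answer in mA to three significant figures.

τ = L/R = 4.720×10^-2/700 = 6.743×10^-5 s; final current I_∞ = ε/R = 48.0/700 = 6.857×10^-2 A.
I(t) = I_∞(1 − e^(−t/τ)) with t/τ = 3.292.
I = (6.857×10^-2)(1 − e^(−3.292)) = 6.602×10^-2 A.

I ≈ 66.0 mA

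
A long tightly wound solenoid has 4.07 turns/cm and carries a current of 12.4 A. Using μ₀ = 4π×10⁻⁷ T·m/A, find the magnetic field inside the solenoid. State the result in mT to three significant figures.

Inside a long solenoid, B = μ₀nI.
B = (4π×10⁻⁷)(407 m⁻¹)(12.4 A) = 6.342×10^-3 T.

B ≈ 6.34 mT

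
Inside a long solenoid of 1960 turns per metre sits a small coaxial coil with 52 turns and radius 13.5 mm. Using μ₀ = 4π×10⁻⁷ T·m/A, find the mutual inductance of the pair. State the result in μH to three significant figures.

The outer solenoid produces a uniform field B₁ = μ₀n₁I₁ across the inner coil,
so the flux linkage is N₂Φ = N₂B₁A₂ = μ₀n₁N₂A₂·I₁, giving M = μ₀n₁N₂A₂.
A₂ = πr² = π(1.350×10^-2 m)² = 5.726×10^-4 m².
M = (4π×10⁻⁷)(1960)(52)(5.726×10^-4) = 7.333×10^-5 H.

M ≈ 73.3 μH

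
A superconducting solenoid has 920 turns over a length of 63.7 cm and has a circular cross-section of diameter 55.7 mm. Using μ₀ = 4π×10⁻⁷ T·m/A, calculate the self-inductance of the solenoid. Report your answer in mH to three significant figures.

A = π(d/2)² = π(2.785×10^-2 m)² = 2.437×10^-3 m².
For a long solenoid, L = μ₀N²A/ℓ.
L = (4π×10⁻⁷)(920)²(2.437×10^-3)/(0.637 m) = 4.069×10^-3 H.

L ≈ 4.07 mH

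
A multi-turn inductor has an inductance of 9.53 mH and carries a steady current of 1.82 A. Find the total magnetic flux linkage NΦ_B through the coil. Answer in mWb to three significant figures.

From L = NΦ_B/I, the flux linkage is NΦ_B = LI.
NΦ_B = (9.530×10^-3 H)(1.82 A) = 1.734×10^-2 Wb.

NΦ_B ≈ 17.3 mWb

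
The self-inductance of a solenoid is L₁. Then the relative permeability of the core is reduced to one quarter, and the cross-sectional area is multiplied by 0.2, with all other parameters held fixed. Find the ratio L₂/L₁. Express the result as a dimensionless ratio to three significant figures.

For a solenoid, L ∝ μᵣN²A/ℓ.
L₂/L₁ = (0.25) × (0.2) = 0.0500.

L₂/L₁ = 0.0500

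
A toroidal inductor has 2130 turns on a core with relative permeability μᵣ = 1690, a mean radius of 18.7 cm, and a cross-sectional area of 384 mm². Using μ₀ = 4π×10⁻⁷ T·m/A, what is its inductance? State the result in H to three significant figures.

For a thin toroid, L = μ₀μᵣN²A/(2πR).
L = (4π×10⁻⁷)(1690)(2130)²(3.840×10^-4) / (2π×0.187 m) = 3.149 H.

L ≈ 3.15 H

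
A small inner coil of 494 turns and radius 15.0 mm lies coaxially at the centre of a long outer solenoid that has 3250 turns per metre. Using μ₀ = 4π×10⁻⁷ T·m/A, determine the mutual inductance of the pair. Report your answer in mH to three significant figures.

The outer solenoid produces a uniform field B₁ = μ₀n₁I₁ across the inner coil,
so the flux linkage is N₂Φ = N₂B₁A₂ = μ₀n₁N₂A₂·I₁, giving M = μ₀n₁N₂A₂.
A₂ = πr² = π(1.500×10^-2 m)² = 7.069×10^-4 m².
M = (4π×10⁻⁷)(3250)(494)(7.069×10^-4) = 1.426×10^-3 H.

M ≈ 1.43 mH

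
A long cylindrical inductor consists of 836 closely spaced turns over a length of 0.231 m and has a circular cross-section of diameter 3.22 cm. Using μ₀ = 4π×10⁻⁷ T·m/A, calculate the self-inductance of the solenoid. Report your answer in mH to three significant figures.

L ≈ 3.10 mH

A = π(d/2)² = π(1.610×10^-2 m)² = 8.143×10^-4 m².
For a long solenoid, L = μ₀N²A/ℓ.
L = (4π×10⁻⁷)(836)²(8.143×10^-4)/(0.231 m) = 3.096×10^-3 H.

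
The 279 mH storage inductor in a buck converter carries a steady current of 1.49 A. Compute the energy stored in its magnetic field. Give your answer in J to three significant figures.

U ≈ 0.310 J

Stored magnetic energy: U = ½LI².
U = ½(0.279 H)(1.49 A)² = 0.3097 J.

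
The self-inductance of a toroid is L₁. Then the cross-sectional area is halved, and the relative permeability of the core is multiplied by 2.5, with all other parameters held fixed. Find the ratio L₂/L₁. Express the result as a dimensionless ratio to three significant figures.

L₂/L₁ = 1.25

For a toroid, L ∝ μᵣN²A/R.
L₂/L₁ = (0.5) × (2.5) = 1.25.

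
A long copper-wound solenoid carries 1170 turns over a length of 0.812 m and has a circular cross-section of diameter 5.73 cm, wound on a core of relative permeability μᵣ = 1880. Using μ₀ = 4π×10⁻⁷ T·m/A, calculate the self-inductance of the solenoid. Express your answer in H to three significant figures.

L ≈ 10.3 H

A = π(d/2)² = π(2.865×10^-2 m)² = 2.579×10^-3 m².
For a long solenoid, L = μ₀μᵣN²A/ℓ.
L = (4π×10⁻⁷)(1880)(1170)²(2.579×10^-3)/(0.812 m) = 10.27 H.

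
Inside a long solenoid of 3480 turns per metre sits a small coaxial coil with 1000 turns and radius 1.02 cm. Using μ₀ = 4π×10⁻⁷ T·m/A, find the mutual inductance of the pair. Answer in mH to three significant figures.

The outer solenoid produces a uniform field B₁ = μ₀n₁I₁ across the inner coil,
so the flux linkage is N₂Φ = N₂B₁A₂ = μ₀n₁N₂A₂·I₁, giving M = μ₀n₁N₂A₂.
A₂ = πr² = π(1.020×10^-2 m)² = 3.269×10^-4 m².
M = (4π×10⁻⁷)(3480)(1000)(3.269×10^-4) = 1.429×10^-3 H.

M ≈ 1.43 mH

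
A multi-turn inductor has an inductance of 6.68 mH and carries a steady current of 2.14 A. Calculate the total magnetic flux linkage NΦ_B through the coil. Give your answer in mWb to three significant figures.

NΦ_B ≈ 14.3 mWb

From L = NΦ_B/I, the flux linkage is NΦ_B = LI.
NΦ_B = (6.680×10^-3 H)(2.14 A) = 1.430×10^-2 Wb.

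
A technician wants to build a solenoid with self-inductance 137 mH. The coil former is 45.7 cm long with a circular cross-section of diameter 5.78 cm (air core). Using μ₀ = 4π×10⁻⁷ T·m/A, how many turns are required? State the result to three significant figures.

N ≈ 4360 turns

A = π(d/2)² = π(2.890×10^-2 m)² = 2.624×10^-3 m².
From L = μ₀N²A/ℓ, N = √(Lℓ / (μ₀A)).
N = √[(0.137)(0.457) / ((4π×10⁻⁷)×2.624×10^-3)] = √(1.899×10^7) ≈ 4357.5.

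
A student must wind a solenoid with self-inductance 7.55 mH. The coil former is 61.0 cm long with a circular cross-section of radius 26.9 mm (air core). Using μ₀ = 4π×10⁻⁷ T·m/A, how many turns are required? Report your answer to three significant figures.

N ≈ 1270 turns

A = πr² = π(2.690×10^-2 m)² = 2.273×10^-3 m².
From L = μ₀N²A/ℓ, N = √(Lℓ / (μ₀A)).
N = √[(7.550×10^-3)(0.61) / ((4π×10⁻⁷)×2.273×10^-3)] = √(1.612×10^6) ≈ 1269.7.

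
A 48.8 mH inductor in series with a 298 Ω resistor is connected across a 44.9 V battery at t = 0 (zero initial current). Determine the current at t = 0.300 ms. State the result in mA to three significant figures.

I ≈ 127 mA

τ = L/R = 4.880×10^-2/298 = 1.638×10^-4 s; final current I_∞ = ε/R = 44.9/298 = 0.1507 A.
I(t) = I_∞(1 − e^(−t/τ)) with t/τ = 1.832.
I = (0.1507)(1 − e^(−1.832)) = 0.1265 A.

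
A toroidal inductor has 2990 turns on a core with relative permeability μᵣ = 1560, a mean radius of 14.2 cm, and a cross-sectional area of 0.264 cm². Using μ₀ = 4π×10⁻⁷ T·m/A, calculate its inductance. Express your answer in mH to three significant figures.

L ≈ 519 mH

For a thin toroid, L = μ₀μᵣN²A/(2πR).
L = (4π×10⁻⁷)(1560)(2990)²(2.640×10^-5) / (2π×0.142 m) = 0.5186 H.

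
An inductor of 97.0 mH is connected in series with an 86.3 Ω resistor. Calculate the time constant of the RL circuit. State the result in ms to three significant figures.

τ = L/R = (9.700×10^-2 H)/(86.3 Ω) = 1.124×10^-3 s.

τ ≈ 1.12 ms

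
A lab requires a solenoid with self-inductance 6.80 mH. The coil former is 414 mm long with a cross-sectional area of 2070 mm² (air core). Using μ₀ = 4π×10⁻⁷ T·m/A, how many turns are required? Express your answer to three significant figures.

N ≈ 1040 turns

A = 2070 mm² = 2.070×10^-3 m².
From L = μ₀N²A/ℓ, N = √(Lℓ / (μ₀A)).
N = √[(6.800×10^-3)(0.414) / ((4π×10⁻⁷)×2.070×10^-3)] = √(1.082×10^6) ≈ 1040.3.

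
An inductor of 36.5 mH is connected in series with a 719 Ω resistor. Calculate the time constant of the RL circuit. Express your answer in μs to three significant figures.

τ ≈ 50.8 μs

τ = L/R = (3.650×10^-2 H)/(719 Ω) = 5.076×10^-5 s.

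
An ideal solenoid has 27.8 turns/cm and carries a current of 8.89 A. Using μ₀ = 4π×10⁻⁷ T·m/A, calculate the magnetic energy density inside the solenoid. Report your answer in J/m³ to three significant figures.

B = μ₀nI = (4π×10⁻⁷)(2.780×10^3)(8.89) = 3.106×10^-2 T.
u = B²/(2μ₀) = (3.106×10^-2)²/(2×4π×10⁻⁷) = 383.8 J/m³.

u ≈ 384 J/m³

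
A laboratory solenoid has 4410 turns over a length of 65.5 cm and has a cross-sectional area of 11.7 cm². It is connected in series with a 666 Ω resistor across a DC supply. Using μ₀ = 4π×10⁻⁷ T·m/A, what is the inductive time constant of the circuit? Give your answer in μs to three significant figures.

A = 11.7 cm² = 1.170×10^-3 m².
L = μ₀N²A/ℓ = (4π×10⁻⁷)(4410)²(1.170×10^-3)/(0.655) = 4.365×10^-2 H.
τ = L/R = (4.365×10^-2)/(666) = 6.5548×10^-5 s.

τ ≈ 65.5 μs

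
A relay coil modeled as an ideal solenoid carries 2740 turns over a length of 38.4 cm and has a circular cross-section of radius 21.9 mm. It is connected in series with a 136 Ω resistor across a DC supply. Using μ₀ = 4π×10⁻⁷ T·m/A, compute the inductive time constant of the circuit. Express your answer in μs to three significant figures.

A = πr² = π(2.190×10^-2 m)² = 1.507×10^-3 m².
L = μ₀N²A/ℓ = (4π×10⁻⁷)(2740)²(1.507×10^-3)/(0.384) = 3.702×10^-2 H.
τ = L/R = (3.702×10^-2)/(136) = 2.722×10^-4 s.

τ ≈ 272 μs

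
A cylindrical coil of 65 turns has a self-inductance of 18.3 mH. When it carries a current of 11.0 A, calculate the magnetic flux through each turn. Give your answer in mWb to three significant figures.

Φ_B ≈ 3.10 mWb

From L = NΦ_B/I, the flux per turn is Φ_B = LI/N.
Φ_B = (1.830×10^-2 H)(11.0 A)/65 = 3.097×10^-3 Wb.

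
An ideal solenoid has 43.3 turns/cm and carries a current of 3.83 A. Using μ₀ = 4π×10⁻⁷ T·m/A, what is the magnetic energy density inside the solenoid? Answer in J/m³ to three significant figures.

u ≈ 173 J/m³

B = μ₀nI = (4π×10⁻⁷)(4.330×10^3)(3.83) = 2.084×10^-2 T.
u = B²/(2μ₀) = (2.084×10^-2)²/(2×4π×10⁻⁷) = 172.8 J/m³.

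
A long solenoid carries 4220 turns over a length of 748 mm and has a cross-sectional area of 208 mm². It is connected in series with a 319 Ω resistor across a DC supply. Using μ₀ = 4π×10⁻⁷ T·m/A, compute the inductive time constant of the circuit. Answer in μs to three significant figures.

τ ≈ 19.5 μs

A = 208 mm² = 2.080×10^-4 m².
L = μ₀N²A/ℓ = (4π×10⁻⁷)(4220)²(2.080×10^-4)/(0.748) = 6.223×10^-3 H.
τ = L/R = (6.223×10^-3)/(319) = 1.951×10^-5 s.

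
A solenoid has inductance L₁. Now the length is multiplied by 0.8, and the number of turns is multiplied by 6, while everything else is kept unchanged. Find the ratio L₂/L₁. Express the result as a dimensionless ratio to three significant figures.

For a solenoid, L ∝ μᵣN²A/ℓ.
L₂/L₁ = (0.8)^-1 × (6)^2 = 45.0.

L₂/L₁ = 45.0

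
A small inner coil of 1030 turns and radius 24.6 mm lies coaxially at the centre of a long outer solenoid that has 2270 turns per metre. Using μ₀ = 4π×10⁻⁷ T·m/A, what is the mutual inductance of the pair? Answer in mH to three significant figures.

The outer solenoid produces a uniform field B₁ = μ₀n₁I₁ across the inner coil,
so the flux linkage is N₂Φ = N₂B₁A₂ = μ₀n₁N₂A₂·I₁, giving M = μ₀n₁N₂A₂.
A₂ = πr² = π(2.460×10^-2 m)² = 1.901×10^-3 m².
M = (4π×10⁻⁷)(2270)(1030)(1.901×10^-3) = 5.586×10^-3 H.

M ≈ 5.59 mH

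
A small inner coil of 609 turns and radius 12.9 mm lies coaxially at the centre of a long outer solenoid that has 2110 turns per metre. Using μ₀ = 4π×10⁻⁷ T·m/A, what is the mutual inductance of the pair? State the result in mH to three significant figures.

The outer solenoid produces a uniform field B₁ = μ₀n₁I₁ across the inner coil,
so the flux linkage is N₂Φ = N₂B₁A₂ = μ₀n₁N₂A₂·I₁, giving M = μ₀n₁N₂A₂.
A₂ = πr² = π(1.290×10^-2 m)² = 5.228×10^-4 m².
M = (4π×10⁻⁷)(2110)(609)(5.228×10^-4) = 8.442×10^-4 H.

M ≈ 0.844 mH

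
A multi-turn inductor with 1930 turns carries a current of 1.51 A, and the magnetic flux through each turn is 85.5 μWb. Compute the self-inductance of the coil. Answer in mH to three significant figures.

Self-inductance is defined by L = NΦ_B/I (flux linkage over current).
L = (1930)(8.550×10^-5 Wb)/(1.51 A) = 0.1093 H.

L ≈ 109 mH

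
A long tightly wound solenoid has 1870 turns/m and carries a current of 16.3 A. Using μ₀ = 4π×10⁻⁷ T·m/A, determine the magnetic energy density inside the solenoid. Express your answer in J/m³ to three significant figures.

u ≈ 584 J/m³

B = μ₀nI = (4π×10⁻⁷)(1.870×10^3)(16.3) = 3.830×10^-2 T.
u = B²/(2μ₀) = (3.830×10^-2)²/(2×4π×10⁻⁷) = 583.8 J/m³.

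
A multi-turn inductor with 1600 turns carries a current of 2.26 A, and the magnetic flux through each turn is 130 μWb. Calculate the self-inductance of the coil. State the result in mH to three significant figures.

L ≈ 92.0 mH

Self-inductance is defined by L = NΦ_B/I (flux linkage over current).
L = (1600)(1.300×10^-4 Wb)/(2.26 A) = 9.204×10^-2 H.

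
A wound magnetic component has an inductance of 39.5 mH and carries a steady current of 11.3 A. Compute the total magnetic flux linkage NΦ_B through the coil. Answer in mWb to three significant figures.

From L = NΦ_B/I, the flux linkage is NΦ_B = LI.
NΦ_B = (3.950×10^-2 H)(11.3 A) = 0.4464 Wb.

NΦ_B ≈ 446 mWb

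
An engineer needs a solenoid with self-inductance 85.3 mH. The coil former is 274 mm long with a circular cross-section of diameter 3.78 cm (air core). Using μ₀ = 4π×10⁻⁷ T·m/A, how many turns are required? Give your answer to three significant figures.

A = π(d/2)² = π(1.890×10^-2 m)² = 1.122×10^-3 m².
From L = μ₀N²A/ℓ, N = √(Lℓ / (μ₀A)).
N = √[(8.530×10^-2)(0.274) / ((4π×10⁻⁷)×1.122×10^-3)] = √(1.657×10^7) ≈ 4071.1.

N ≈ 4070 turns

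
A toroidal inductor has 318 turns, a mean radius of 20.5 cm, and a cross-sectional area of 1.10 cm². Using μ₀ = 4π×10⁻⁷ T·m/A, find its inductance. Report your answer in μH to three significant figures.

For a thin toroid, L = μ₀N²A/(2πR).
L = (4π×10⁻⁷)(318)²(1.100×10^-4) / (2π×0.205 m) = 1.085×10^-5 H.

L ≈ 10.9 μH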